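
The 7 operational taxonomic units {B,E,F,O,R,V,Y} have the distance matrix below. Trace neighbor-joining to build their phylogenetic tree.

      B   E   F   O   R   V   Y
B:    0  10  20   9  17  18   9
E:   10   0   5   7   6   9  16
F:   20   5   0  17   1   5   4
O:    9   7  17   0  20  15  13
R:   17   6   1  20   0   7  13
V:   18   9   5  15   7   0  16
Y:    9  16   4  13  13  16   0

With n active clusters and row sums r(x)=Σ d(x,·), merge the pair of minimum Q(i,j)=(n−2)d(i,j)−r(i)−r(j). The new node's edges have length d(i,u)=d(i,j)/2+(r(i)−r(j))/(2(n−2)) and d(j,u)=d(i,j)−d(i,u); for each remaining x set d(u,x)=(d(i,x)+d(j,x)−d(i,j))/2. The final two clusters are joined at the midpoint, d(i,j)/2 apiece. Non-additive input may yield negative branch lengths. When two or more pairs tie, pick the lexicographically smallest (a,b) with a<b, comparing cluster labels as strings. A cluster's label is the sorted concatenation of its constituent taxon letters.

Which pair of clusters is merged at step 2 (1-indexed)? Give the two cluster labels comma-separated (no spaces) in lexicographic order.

iteration 1: select B,O (d=9, Q=-119); attach at lengths (47/10, 43/10); label the merged cluster BO
  updated: d(BO,E)=4, d(BO,F)=14, d(BO,R)=14, d(BO,V)=12, d(BO,Y)=13/2
iteration 2: select BO,Y (d=13/2, Q=-80); attach at lengths (21/8, 31/8); label the merged cluster BOY
  updated: d(BOY,E)=27/4, d(BOY,F)=23/4, d(BOY,R)=41/4, d(BOY,V)=43/4
iteration 3: select BOY,E (d=27/4, Q=-40); attach at lengths (9/2, 9/4); label the merged cluster BEOY
  updated: d(BEOY,F)=2, d(BEOY,R)=19/4, d(BEOY,V)=13/2
iteration 4: select BEOY,V (d=13/2, Q=-75/4); attach at lengths (31/16, 73/16); label the merged cluster BEOVY
  updated: d(BEOVY,F)=1/4, d(BEOVY,R)=21/8
iteration 5: select BEOVY,F (d=1/4, Q=-31/8); attach at lengths (15/16, -11/16); label the merged cluster BEFOVY
  updated: d(BEFOVY,R)=27/16
iteration 6: select BEFOVY,R (d=27/16); attach at lengths (27/32, 27/32); label the merged cluster BEFORVY
final tree: ((((((B:47/10,O:43/10):21/8,Y:31/8):9/2,E:9/4):31/16,V:73/16):15/16,F:-11/16):27/32,R:27/32)
total length: 491/16

BO,Y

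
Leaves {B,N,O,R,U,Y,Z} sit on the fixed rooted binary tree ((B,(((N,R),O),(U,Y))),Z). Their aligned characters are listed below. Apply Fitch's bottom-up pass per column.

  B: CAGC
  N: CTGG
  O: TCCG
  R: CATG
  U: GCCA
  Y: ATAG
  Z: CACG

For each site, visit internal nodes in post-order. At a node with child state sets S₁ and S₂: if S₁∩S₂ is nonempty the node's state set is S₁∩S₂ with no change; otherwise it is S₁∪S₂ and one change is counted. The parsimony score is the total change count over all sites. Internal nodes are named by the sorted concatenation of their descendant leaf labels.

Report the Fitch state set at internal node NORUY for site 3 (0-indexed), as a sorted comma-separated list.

site 0, node NR: N={C} ∩ R={C} → {C} (+0)
site 0, node NOR: NR={C} ∪ O={T} → {C,T} (+1)
site 0, node UY: U={G} ∪ Y={A} → {A,G} (+1)
site 0, node NORUY: NOR={C,T} ∪ UY={A,G} → {A,C,G,T} (+1)
site 0, node BNORUY: B={C} ∩ NORUY={A,C,G,T} → {C} (+0)
site 0, node BNORUYZ: BNORUY={C} ∩ Z={C} → {C} (+0)
site 1, node NR: N={T} ∪ R={A} → {A,T} (+1)
site 1, node NOR: NR={A,T} ∪ O={C} → {A,C,T} (+1)
site 1, node UY: U={C} ∪ Y={T} → {C,T} (+1)
site 1, node NORUY: NOR={A,C,T} ∩ UY={C,T} → {C,T} (+0)
site 1, node BNORUY: B={A} ∪ NORUY={C,T} → {A,C,T} (+1)
site 1, node BNORUYZ: BNORUY={A,C,T} ∩ Z={A} → {A} (+0)
site 2, node NR: N={G} ∪ R={T} → {G,T} (+1)
site 2, node NOR: NR={G,T} ∪ O={C} → {C,G,T} (+1)
site 2, node UY: U={C} ∪ Y={A} → {A,C} (+1)
site 2, node NORUY: NOR={C,G,T} ∩ UY={A,C} → {C} (+0)
site 2, node BNORUY: B={G} ∪ NORUY={C} → {C,G} (+1)
site 2, node BNORUYZ: BNORUY={C,G} ∩ Z={C} → {C} (+0)
site 3, node NR: N={G} ∩ R={G} → {G} (+0)
site 3, node NOR: NR={G} ∩ O={G} → {G} (+0)
site 3, node UY: U={A} ∪ Y={G} → {A,G} (+1)
site 3, node NORUY: NOR={G} ∩ UY={A,G} → {G} (+0)
site 3, node BNORUY: B={C} ∪ NORUY={G} → {C,G} (+1)
site 3, node BNORUYZ: BNORUY={C,G} ∩ Z={G} → {G} (+0)
per-site changes: [3, 4, 4, 2]; total = 13

G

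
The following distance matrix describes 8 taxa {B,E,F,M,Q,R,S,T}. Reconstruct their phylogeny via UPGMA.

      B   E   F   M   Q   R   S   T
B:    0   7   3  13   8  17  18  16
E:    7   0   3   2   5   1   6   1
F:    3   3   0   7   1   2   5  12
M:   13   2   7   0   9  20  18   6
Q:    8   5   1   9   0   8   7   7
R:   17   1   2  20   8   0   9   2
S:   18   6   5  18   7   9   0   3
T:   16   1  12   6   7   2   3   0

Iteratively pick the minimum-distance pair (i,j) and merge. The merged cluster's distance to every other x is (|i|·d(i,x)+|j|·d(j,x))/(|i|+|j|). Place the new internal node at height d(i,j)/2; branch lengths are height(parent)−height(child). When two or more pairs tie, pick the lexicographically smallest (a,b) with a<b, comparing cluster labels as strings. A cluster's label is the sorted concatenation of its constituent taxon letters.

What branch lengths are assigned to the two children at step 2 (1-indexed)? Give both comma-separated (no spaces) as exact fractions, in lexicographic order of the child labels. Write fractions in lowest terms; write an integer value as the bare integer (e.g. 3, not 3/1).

1. join E+R (d=1) ⇒ ER; edges |E|=1/2, |R|=1/2
  updated: d(B,ER)=12, d(ER,F)=5/2, d(ER,M)=11, d(ER,Q)=13/2, d(ER,S)=15/2, d(ER,T)=3/2
2. join F+Q (d=1) ⇒ FQ; edges |F|=1/2, |Q|=1/2
  updated: d(B,FQ)=11/2, d(ER,FQ)=9/2, d(FQ,M)=8, d(FQ,S)=6, d(FQ,T)=19/2
3. join ER+T (d=3/2) ⇒ ERT; edges |ER|=1/4, |T|=3/4
  updated: d(B,ERT)=40/3, d(ERT,FQ)=37/6, d(ERT,M)=28/3, d(ERT,S)=6
4. join B+FQ (d=11/2) ⇒ BFQ; edges |B|=11/4, |FQ|=9/4
  updated: d(BFQ,ERT)=77/9, d(BFQ,M)=29/3, d(BFQ,S)=10
5. join ERT+S (d=6) ⇒ ERST; edges |ERT|=9/4, |S|=3
  updated: d(BFQ,ERST)=107/12, d(ERST,M)=23/2
6. join BFQ+ERST (d=107/12) ⇒ BEFQRST; edges |BFQ|=41/24, |ERST|=35/24
  updated: d(BEFQRST,M)=75/7
7. join BEFQRST+M (d=75/7) ⇒ BEFMQRST; edges |BEFQRST|=151/168, |M|=75/14
final tree: (((B:11/4,(F:1/2,Q:1/2):9/4):41/24,(((E:1/2,R:1/2):1/4,T:3/4):9/4,S:3):35/24):151/168,M:75/14)
total length: 3809/168

1/2,1/2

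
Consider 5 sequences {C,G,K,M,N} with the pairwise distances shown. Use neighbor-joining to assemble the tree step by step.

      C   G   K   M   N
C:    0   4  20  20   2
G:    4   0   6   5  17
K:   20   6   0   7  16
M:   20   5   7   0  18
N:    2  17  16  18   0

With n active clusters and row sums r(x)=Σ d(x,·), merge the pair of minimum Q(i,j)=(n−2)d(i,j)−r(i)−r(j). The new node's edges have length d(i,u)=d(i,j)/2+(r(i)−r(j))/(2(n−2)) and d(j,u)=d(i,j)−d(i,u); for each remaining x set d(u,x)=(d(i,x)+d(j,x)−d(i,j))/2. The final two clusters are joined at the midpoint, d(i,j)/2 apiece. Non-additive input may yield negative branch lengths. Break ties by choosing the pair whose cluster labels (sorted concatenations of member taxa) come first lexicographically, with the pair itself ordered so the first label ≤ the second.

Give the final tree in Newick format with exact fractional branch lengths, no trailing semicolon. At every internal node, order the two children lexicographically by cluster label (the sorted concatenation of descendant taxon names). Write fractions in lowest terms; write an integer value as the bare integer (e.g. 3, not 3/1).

1. join C+N (d=2, Q=-93) ⇒ CN; edges |C|=-1/6, |N|=13/6
  updated: d(CN,G)=19/2, d(CN,K)=17, d(CN,M)=18
2. join CN+G (d=19/2, Q=-46) ⇒ CGN; edges |CN|=43/4, |G|=-5/4
  updated: d(CGN,K)=27/4, d(CGN,M)=27/4
3. join CGN+K (d=27/4, Q=-41/2) ⇒ CGKN; edges |CGN|=13/4, |K|=7/2
  updated: d(CGKN,M)=7/2
4. join CGKN+M (d=7/2) ⇒ CGKMN; edges |CGKN|=7/4, |M|=7/4
final tree: ((((C:-1/6,N:13/6):43/4,G:-5/4):13/4,K:7/2):7/4,M:7/4)
total length: 87/4

((((C:-1/6,N:13/6):43/4,G:-5/4):13/4,K:7/2):7/4,M:7/4)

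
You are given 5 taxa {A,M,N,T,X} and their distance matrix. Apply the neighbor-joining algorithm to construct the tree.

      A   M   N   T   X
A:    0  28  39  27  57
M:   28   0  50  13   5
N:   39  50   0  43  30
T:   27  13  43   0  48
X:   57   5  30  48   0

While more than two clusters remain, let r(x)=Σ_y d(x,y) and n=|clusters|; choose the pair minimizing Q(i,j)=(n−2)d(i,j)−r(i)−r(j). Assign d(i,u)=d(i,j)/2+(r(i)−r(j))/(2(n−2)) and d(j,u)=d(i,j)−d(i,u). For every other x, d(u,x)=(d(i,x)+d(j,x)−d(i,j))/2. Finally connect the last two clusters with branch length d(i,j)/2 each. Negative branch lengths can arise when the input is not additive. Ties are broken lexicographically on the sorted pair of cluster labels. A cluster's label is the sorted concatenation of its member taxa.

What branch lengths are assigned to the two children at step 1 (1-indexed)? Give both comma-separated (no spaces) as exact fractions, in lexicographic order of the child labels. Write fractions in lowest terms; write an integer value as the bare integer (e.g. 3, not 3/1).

1. join M+X (d=5, Q=-221) ⇒ MX; edges |M|=-29/6, |X|=59/6
  updated: d(A,MX)=40, d(MX,N)=75/2, d(MX,T)=28
2. join A+T (d=27, Q=-150) ⇒ AT; edges |A|=31/2, |T|=23/2
  updated: d(AT,MX)=41/2, d(AT,N)=55/2
3. join AT+MX (d=41/2, Q=-171/2) ⇒ AMTX; edges |AT|=21/4, |MX|=61/4
  updated: d(AMTX,N)=89/4
4. join AMTX+N (d=89/4) ⇒ AMNTX; edges |AMTX|=89/8, |N|=89/8
final tree: (((A:31/2,T:23/2):21/4,(M:-29/6,X:59/6):61/4):89/8,N:89/8)
total length: 299/4

-29/6,59/6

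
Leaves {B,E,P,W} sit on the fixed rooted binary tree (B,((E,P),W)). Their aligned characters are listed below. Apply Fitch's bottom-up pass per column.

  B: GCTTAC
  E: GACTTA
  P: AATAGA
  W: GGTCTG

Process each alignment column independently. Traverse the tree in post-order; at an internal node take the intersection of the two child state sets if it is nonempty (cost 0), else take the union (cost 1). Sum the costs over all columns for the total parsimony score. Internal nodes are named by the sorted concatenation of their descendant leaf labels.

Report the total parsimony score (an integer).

[col 0] EP: children E:{G}, P:{A} ∪→ {A,G}; cost 1
[col 0] EPW: children EP:{A,G}, W:{G} ∩→ {G}; cost 0
[col 0] BEPW: children B:{G}, EPW:{G} ∩→ {G}; cost 0
[col 1] EP: children E:{A}, P:{A} ∩→ {A}; cost 0
[col 1] EPW: children EP:{A}, W:{G} ∪→ {A,G}; cost 1
[col 1] BEPW: children B:{C}, EPW:{A,G} ∪→ {A,C,G}; cost 1
[col 2] EP: children E:{C}, P:{T} ∪→ {C,T}; cost 1
[col 2] EPW: children EP:{C,T}, W:{T} ∩→ {T}; cost 0
[col 2] BEPW: children B:{T}, EPW:{T} ∩→ {T}; cost 0
[col 3] EP: children E:{T}, P:{A} ∪→ {A,T}; cost 1
[col 3] EPW: children EP:{A,T}, W:{C} ∪→ {A,C,T}; cost 1
[col 3] BEPW: children B:{T}, EPW:{A,C,T} ∩→ {T}; cost 0
[col 4] EP: children E:{T}, P:{G} ∪→ {G,T}; cost 1
[col 4] EPW: children EP:{G,T}, W:{T} ∩→ {T}; cost 0
[col 4] BEPW: children B:{A}, EPW:{T} ∪→ {A,T}; cost 1
[col 5] EP: children E:{A}, P:{A} ∩→ {A}; cost 0
[col 5] EPW: children EP:{A}, W:{G} ∪→ {A,G}; cost 1
[col 5] BEPW: children B:{C}, EPW:{A,G} ∪→ {A,C,G}; cost 1
per-site changes: [1, 2, 1, 2, 2, 2]; total = 10

10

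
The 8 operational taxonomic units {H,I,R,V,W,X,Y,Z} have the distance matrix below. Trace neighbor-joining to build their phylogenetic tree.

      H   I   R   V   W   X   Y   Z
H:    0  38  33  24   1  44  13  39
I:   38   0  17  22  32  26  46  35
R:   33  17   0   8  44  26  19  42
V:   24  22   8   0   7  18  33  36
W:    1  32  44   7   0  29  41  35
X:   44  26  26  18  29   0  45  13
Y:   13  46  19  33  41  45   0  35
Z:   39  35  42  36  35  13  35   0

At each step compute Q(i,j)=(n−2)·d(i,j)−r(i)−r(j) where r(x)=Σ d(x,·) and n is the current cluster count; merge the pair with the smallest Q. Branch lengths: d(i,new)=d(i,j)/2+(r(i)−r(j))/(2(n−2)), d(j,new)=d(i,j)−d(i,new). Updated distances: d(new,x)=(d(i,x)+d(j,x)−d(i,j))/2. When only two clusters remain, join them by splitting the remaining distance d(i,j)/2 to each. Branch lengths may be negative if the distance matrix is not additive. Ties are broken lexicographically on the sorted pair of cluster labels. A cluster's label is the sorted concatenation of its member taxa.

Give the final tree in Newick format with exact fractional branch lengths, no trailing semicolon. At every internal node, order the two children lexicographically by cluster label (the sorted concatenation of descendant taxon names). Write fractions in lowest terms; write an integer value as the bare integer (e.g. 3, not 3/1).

iteration 1: select H,W (d=1, Q=-375); attach at lengths (3/4, 1/4); label the merged cluster HW
  updated: d(HW,I)=69/2, d(HW,R)=38, d(HW,V)=15, d(HW,X)=36, d(HW,Y)=53/2, d(HW,Z)=73/2
iteration 2: select X,Z (d=13, Q=-593/2); attach at lengths (63/20, 197/20); label the merged cluster XZ
  updated: d(HW,XZ)=119/4, d(I,XZ)=24, d(R,XZ)=55/2, d(V,XZ)=41/2, d(XZ,Y)=67/2
iteration 3: select HW,Y (d=53/2, Q=-783/4); attach at lengths (367/32, 481/32); label the merged cluster HWY
  updated: d(HWY,I)=27, d(HWY,R)=61/4, d(HWY,V)=43/4, d(HWY,XZ)=147/8
iteration 4: select I,XZ (d=24, Q=-867/8); attach at lengths (191/16, 193/16); label the merged cluster IXZ
  updated: d(HWY,IXZ)=171/16, d(IXZ,R)=41/4, d(IXZ,V)=37/4
iteration 5: select HWY,IXZ (d=171/16, Q=-91/2); attach at lengths (223/32, 119/32); label the merged cluster HIWXYZ
  updated: d(HIWXYZ,R)=237/32, d(HIWXYZ,V)=149/32
iteration 6: select HIWXYZ,R (d=237/32, Q=-321/16); attach at lengths (65/32, 43/8); label the merged cluster HIRWXYZ
  updated: d(HIRWXYZ,V)=21/8
iteration 7: select HIRWXYZ,V (d=21/8); attach at lengths (21/16, 21/16); label the merged cluster HIRVWXYZ
final tree: (((((H:3/4,W:1/4):367/32,Y:481/32):223/32,(I:191/16,(X:63/20,Z:197/20):193/16):119/32):65/32,R:43/8):21/16,V:21/16)
total length: 2727/32

(((((H:3/4,W:1/4):367/32,Y:481/32):223/32,(I:191/16,(X:63/20,Z:197/20):193/16):119/32):65/32,R:43/8):21/16,V:21/16)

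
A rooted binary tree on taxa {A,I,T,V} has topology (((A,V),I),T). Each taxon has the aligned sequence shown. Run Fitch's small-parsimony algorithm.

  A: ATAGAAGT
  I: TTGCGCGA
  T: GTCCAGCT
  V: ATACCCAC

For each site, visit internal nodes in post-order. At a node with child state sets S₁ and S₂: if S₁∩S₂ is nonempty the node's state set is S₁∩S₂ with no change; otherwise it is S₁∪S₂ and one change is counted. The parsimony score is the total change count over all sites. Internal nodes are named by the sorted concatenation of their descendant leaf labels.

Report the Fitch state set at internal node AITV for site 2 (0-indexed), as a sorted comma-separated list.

A,C,G

site 0, node AV: A={A} ∩ V={A} → {A} (+0)
site 0, node AIV: AV={A} ∪ I={T} → {A,T} (+1)
site 0, node AITV: AIV={A,T} ∪ T={G} → {A,G,T} (+1)
site 1, node AV: A={T} ∩ V={T} → {T} (+0)
site 1, node AIV: AV={T} ∩ I={T} → {T} (+0)
site 1, node AITV: AIV={T} ∩ T={T} → {T} (+0)
site 2, node AV: A={A} ∩ V={A} → {A} (+0)
site 2, node AIV: AV={A} ∪ I={G} → {A,G} (+1)
site 2, node AITV: AIV={A,G} ∪ T={C} → {A,C,G} (+1)
site 3, node AV: A={G} ∪ V={C} → {C,G} (+1)
site 3, node AIV: AV={C,G} ∩ I={C} → {C} (+0)
site 3, node AITV: AIV={C} ∩ T={C} → {C} (+0)
site 4, node AV: A={A} ∪ V={C} → {A,C} (+1)
site 4, node AIV: AV={A,C} ∪ I={G} → {A,C,G} (+1)
site 4, node AITV: AIV={A,C,G} ∩ T={A} → {A} (+0)
site 5, node AV: A={A} ∪ V={C} → {A,C} (+1)
site 5, node AIV: AV={A,C} ∩ I={C} → {C} (+0)
site 5, node AITV: AIV={C} ∪ T={G} → {C,G} (+1)
site 6, node AV: A={G} ∪ V={A} → {A,G} (+1)
site 6, node AIV: AV={A,G} ∩ I={G} → {G} (+0)
site 6, node AITV: AIV={G} ∪ T={C} → {C,G} (+1)
site 7, node AV: A={T} ∪ V={C} → {C,T} (+1)
site 7, node AIV: AV={C,T} ∪ I={A} → {A,C,T} (+1)
site 7, node AITV: AIV={A,C,T} ∩ T={T} → {T} (+0)
per-site changes: [2, 0, 2, 1, 2, 2, 2, 2]; total = 13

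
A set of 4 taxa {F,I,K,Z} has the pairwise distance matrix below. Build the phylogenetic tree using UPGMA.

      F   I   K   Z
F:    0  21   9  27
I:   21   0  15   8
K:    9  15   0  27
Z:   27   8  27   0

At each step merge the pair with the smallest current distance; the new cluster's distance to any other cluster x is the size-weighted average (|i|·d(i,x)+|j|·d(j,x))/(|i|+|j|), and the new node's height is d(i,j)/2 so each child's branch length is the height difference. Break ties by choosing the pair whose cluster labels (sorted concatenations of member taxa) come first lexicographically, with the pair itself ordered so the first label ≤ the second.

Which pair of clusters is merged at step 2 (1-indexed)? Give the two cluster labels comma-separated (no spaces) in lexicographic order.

F,K

1. join I+Z (d=8) ⇒ IZ; edges |I|=4, |Z|=4
  updated: d(F,IZ)=24, d(IZ,K)=21
2. join F+K (d=9) ⇒ FK; edges |F|=9/2, |K|=9/2
  updated: d(FK,IZ)=45/2
3. join FK+IZ (d=45/2) ⇒ FIKZ; edges |FK|=27/4, |IZ|=29/4
final tree: ((F:9/2,K:9/2):27/4,(I:4,Z:4):29/4)
total length: 31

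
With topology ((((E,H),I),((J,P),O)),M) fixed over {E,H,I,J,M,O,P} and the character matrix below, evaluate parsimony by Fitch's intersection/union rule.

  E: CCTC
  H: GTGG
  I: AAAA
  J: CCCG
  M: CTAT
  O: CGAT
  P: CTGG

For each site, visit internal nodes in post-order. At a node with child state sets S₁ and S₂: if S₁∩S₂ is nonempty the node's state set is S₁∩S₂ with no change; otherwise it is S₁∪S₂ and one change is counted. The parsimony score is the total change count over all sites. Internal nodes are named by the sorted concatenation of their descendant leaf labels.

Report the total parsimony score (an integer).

14

EH@0: {C} ∪ {G} = {C,G} (union, +1)
EHI@0: {C,G} ∪ {A} = {A,C,G} (union, +1)
JP@0: {C} ∩ {C} = {C} (intersection, +0)
JOP@0: {C} ∩ {C} = {C} (intersection, +0)
EHIJOP@0: {A,C,G} ∩ {C} = {C} (intersection, +0)
EHIJMOP@0: {C} ∩ {C} = {C} (intersection, +0)
EH@1: {C} ∪ {T} = {C,T} (union, +1)
EHI@1: {C,T} ∪ {A} = {A,C,T} (union, +1)
JP@1: {C} ∪ {T} = {C,T} (union, +1)
JOP@1: {C,T} ∪ {G} = {C,G,T} (union, +1)
EHIJOP@1: {A,C,T} ∩ {C,G,T} = {C,T} (intersection, +0)
EHIJMOP@1: {C,T} ∩ {T} = {T} (intersection, +0)
EH@2: {T} ∪ {G} = {G,T} (union, +1)
EHI@2: {G,T} ∪ {A} = {A,G,T} (union, +1)
JP@2: {C} ∪ {G} = {C,G} (union, +1)
JOP@2: {C,G} ∪ {A} = {A,C,G} (union, +1)
EHIJOP@2: {A,G,T} ∩ {A,C,G} = {A,G} (intersection, +0)
EHIJMOP@2: {A,G} ∩ {A} = {A} (intersection, +0)
EH@3: {C} ∪ {G} = {C,G} (union, +1)
EHI@3: {C,G} ∪ {A} = {A,C,G} (union, +1)
JP@3: {G} ∩ {G} = {G} (intersection, +0)
JOP@3: {G} ∪ {T} = {G,T} (union, +1)
EHIJOP@3: {A,C,G} ∩ {G,T} = {G} (intersection, +0)
EHIJMOP@3: {G} ∪ {T} = {G,T} (union, +1)
per-site changes: [2, 4, 4, 4]; total = 14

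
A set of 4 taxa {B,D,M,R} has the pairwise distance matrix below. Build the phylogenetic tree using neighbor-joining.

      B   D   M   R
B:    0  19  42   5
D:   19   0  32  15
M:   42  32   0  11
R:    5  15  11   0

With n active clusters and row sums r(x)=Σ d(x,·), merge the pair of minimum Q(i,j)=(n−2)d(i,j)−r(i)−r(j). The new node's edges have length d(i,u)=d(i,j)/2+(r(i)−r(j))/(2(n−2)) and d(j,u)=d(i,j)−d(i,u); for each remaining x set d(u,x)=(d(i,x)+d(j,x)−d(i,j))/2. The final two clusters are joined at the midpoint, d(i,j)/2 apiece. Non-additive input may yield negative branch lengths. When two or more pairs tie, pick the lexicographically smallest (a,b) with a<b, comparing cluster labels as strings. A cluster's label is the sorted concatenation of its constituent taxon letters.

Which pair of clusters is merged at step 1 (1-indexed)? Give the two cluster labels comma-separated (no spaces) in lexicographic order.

B,D

step 1: merge (B,D) at d=19, Q=-94; branch lengths B→19/2, D→19/2; new cluster BD
  updated: d(BD,M)=55/2, d(BD,R)=1/2
step 2: merge (BD,M) at d=55/2, Q=-39; branch lengths BD→17/2, M→19; new cluster BDM
  updated: d(BDM,R)=-8
step 3: merge (BDM,R) at d=-8; branch lengths BDM→-4, R→-4; new cluster BDMR
final tree: (((B:19/2,D:19/2):17/2,M:19):-4,R:-4)
total length: 77/2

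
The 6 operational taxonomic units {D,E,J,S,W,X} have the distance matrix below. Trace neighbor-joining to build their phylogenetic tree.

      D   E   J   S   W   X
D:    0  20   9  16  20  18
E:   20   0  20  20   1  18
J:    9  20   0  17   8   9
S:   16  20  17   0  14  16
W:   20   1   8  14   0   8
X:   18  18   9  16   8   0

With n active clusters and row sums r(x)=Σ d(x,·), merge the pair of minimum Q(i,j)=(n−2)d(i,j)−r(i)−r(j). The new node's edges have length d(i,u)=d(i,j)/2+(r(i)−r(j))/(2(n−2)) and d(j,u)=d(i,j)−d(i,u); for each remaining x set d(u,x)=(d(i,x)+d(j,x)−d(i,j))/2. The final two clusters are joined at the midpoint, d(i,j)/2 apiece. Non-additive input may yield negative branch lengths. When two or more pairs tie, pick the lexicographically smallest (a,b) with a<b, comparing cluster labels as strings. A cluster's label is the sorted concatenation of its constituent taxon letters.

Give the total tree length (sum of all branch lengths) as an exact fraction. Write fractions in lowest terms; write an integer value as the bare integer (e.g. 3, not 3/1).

285/8

1. join E+W (d=1, Q=-126) ⇒ EW; edges |E|=4, |W|=-3
  updated: d(D,EW)=39/2, d(EW,J)=27/2, d(EW,S)=33/2, d(EW,X)=25/2
2. join D+J (d=9, Q=-84) ⇒ DJ; edges |D|=41/6, |J|=13/6
  updated: d(DJ,EW)=12, d(DJ,S)=12, d(DJ,X)=9
3. join DJ+S (d=12, Q=-107/2) ⇒ DJS; edges |DJ|=25/8, |S|=71/8
  updated: d(DJS,EW)=33/4, d(DJS,X)=13/2
4. join DJS+EW (d=33/4, Q=-109/4) ⇒ DEJSW; edges |DJS|=9/8, |EW|=57/8
  updated: d(DEJSW,X)=43/8
5. join DEJSW+X (d=43/8) ⇒ DEJSWX; edges |DEJSW|=43/16, |X|=43/16
final tree: ((((D:41/6,J:13/6):25/8,S:71/8):9/8,(E:4,W:-3):57/8):43/16,X:43/16)
total length: 285/8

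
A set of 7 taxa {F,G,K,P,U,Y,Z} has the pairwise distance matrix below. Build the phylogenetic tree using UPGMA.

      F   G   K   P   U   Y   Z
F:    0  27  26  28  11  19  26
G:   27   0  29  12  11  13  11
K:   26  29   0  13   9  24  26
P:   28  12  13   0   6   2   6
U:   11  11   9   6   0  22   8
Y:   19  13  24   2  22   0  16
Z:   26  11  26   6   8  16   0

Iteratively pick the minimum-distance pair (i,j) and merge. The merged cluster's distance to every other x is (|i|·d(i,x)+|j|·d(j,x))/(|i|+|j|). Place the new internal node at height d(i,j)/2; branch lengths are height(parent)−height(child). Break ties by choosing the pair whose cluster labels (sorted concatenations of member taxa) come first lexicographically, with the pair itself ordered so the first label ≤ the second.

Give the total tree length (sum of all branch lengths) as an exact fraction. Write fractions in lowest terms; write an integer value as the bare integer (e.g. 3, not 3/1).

2981/60

iteration 1: select P,Y (d=2); attach at lengths (1, 1); label the merged cluster PY
  updated: d(F,PY)=47/2, d(G,PY)=25/2, d(K,PY)=37/2, d(PY,U)=14, d(PY,Z)=11
iteration 2: select U,Z (d=8); attach at lengths (4, 4); label the merged cluster UZ
  updated: d(F,UZ)=37/2, d(G,UZ)=11, d(K,UZ)=35/2, d(PY,UZ)=25/2
iteration 3: select G,UZ (d=11); attach at lengths (11/2, 3/2); label the merged cluster GUZ
  updated: d(F,GUZ)=64/3, d(GUZ,K)=64/3, d(GUZ,PY)=25/2
iteration 4: select GUZ,PY (d=25/2); attach at lengths (3/4, 21/4); label the merged cluster GPUYZ
  updated: d(F,GPUYZ)=111/5, d(GPUYZ,K)=101/5
iteration 5: select GPUYZ,K (d=101/5); attach at lengths (77/20, 101/10); label the merged cluster GKPUYZ
  updated: d(F,GKPUYZ)=137/6
iteration 6: select F,GKPUYZ (d=137/6); attach at lengths (137/12, 79/60); label the merged cluster FGKPUYZ
final tree: (F:137/12,(((G:11/2,(U:4,Z:4):3/2):3/4,(P:1,Y:1):21/4):77/20,K:101/10):79/60)
total length: 2981/60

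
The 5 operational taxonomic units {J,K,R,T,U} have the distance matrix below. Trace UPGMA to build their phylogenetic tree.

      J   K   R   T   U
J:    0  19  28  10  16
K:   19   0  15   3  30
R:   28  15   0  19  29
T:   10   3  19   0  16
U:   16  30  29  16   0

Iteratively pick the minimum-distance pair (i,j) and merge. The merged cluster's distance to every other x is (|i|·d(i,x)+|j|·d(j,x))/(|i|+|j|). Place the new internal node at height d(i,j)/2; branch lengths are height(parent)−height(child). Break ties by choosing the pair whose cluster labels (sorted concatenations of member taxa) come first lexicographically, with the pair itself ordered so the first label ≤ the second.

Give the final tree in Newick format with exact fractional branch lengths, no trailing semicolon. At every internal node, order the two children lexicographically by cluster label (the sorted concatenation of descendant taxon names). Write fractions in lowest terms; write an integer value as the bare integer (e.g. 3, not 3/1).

(((J:29/4,(K:3/2,T:3/2):23/4):37/12,R:31/3):25/24,U:91/8)

iteration 1: select K,T (d=3); attach at lengths (3/2, 3/2); label the merged cluster KT
  updated: d(J,KT)=29/2, d(KT,R)=17, d(KT,U)=23
iteration 2: select J,KT (d=29/2); attach at lengths (29/4, 23/4); label the merged cluster JKT
  updated: d(JKT,R)=62/3, d(JKT,U)=62/3
iteration 3: select JKT,R (d=62/3); attach at lengths (37/12, 31/3); label the merged cluster JKRT
  updated: d(JKRT,U)=91/4
iteration 4: select JKRT,U (d=91/4); attach at lengths (25/24, 91/8); label the merged cluster JKRTU
final tree: (((J:29/4,(K:3/2,T:3/2):23/4):37/12,R:31/3):25/24,U:91/8)
total length: 251/6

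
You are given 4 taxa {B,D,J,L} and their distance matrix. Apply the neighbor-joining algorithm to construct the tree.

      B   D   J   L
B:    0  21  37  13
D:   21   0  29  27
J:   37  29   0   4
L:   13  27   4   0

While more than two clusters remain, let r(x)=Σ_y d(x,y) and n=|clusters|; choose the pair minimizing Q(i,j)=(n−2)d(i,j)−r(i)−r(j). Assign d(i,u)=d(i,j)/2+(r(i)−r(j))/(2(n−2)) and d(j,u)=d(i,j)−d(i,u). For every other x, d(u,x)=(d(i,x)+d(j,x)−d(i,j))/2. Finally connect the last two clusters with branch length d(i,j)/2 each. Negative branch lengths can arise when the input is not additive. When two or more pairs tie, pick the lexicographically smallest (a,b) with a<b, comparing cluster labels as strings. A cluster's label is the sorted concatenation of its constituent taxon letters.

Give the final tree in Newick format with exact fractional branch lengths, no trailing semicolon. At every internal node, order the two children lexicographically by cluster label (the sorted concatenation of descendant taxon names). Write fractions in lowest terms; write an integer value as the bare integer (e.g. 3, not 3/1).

(((B:9,D:12):14,J:17/2):-9/4,L:-9/4)

iteration 1: select B,D (d=21, Q=-106); attach at lengths (9, 12); label the merged cluster BD
  updated: d(BD,J)=45/2, d(BD,L)=19/2
iteration 2: select BD,J (d=45/2, Q=-36); attach at lengths (14, 17/2); label the merged cluster BDJ
  updated: d(BDJ,L)=-9/2
iteration 3: select BDJ,L (d=-9/2); attach at lengths (-9/4, -9/4); label the merged cluster BDJL
final tree: (((B:9,D:12):14,J:17/2):-9/4,L:-9/4)
total length: 39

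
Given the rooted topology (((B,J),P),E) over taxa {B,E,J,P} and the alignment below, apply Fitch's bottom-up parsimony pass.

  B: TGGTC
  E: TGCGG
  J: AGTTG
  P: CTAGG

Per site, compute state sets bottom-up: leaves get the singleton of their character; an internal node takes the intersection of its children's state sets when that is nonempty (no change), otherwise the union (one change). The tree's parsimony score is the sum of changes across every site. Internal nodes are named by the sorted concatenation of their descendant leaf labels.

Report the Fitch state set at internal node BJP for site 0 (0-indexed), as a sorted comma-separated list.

A,C,T

site 0, node BJ: B={T} ∪ J={A} → {A,T} (+1)
site 0, node BJP: BJ={A,T} ∪ P={C} → {A,C,T} (+1)
site 0, node BEJP: BJP={A,C,T} ∩ E={T} → {T} (+0)
site 1, node BJ: B={G} ∩ J={G} → {G} (+0)
site 1, node BJP: BJ={G} ∪ P={T} → {G,T} (+1)
site 1, node BEJP: BJP={G,T} ∩ E={G} → {G} (+0)
site 2, node BJ: B={G} ∪ J={T} → {G,T} (+1)
site 2, node BJP: BJ={G,T} ∪ P={A} → {A,G,T} (+1)
site 2, node BEJP: BJP={A,G,T} ∪ E={C} → {A,C,G,T} (+1)
site 3, node BJ: B={T} ∩ J={T} → {T} (+0)
site 3, node BJP: BJ={T} ∪ P={G} → {G,T} (+1)
site 3, node BEJP: BJP={G,T} ∩ E={G} → {G} (+0)
site 4, node BJ: B={C} ∪ J={G} → {C,G} (+1)
site 4, node BJP: BJ={C,G} ∩ P={G} → {G} (+0)
site 4, node BEJP: BJP={G} ∩ E={G} → {G} (+0)
per-site changes: [2, 1, 3, 1, 1]; total = 8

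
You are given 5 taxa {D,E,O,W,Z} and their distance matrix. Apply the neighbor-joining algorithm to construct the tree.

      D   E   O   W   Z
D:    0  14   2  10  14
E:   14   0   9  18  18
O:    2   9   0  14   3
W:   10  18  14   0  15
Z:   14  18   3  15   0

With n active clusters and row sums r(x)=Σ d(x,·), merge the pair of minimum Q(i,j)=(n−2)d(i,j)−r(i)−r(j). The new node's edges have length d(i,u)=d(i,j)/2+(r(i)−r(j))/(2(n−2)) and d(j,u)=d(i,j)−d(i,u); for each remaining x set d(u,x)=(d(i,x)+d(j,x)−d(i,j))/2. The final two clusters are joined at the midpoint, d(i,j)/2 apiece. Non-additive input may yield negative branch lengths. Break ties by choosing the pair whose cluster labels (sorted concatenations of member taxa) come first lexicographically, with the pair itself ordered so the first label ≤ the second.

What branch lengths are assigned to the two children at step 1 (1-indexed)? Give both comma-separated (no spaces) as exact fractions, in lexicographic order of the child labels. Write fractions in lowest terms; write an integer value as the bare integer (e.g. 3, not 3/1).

-13/6,31/6

1. join O+Z (d=3, Q=-69) ⇒ OZ; edges |O|=-13/6, |Z|=31/6
  updated: d(D,OZ)=13/2, d(E,OZ)=12, d(OZ,W)=13
2. join D+W (d=10, Q=-103/2) ⇒ DW; edges |D|=19/8, |W|=61/8
  updated: d(DW,E)=11, d(DW,OZ)=19/4
3. join DW+E (d=11, Q=-111/4) ⇒ DEW; edges |DW|=15/8, |E|=73/8
  updated: d(DEW,OZ)=23/8
4. join DEW+OZ (d=23/8) ⇒ DEOWZ; edges |DEW|=23/16, |OZ|=23/16
final tree: (((D:19/8,W:61/8):15/8,E:73/8):23/16,(O:-13/6,Z:31/6):23/16)
total length: 215/8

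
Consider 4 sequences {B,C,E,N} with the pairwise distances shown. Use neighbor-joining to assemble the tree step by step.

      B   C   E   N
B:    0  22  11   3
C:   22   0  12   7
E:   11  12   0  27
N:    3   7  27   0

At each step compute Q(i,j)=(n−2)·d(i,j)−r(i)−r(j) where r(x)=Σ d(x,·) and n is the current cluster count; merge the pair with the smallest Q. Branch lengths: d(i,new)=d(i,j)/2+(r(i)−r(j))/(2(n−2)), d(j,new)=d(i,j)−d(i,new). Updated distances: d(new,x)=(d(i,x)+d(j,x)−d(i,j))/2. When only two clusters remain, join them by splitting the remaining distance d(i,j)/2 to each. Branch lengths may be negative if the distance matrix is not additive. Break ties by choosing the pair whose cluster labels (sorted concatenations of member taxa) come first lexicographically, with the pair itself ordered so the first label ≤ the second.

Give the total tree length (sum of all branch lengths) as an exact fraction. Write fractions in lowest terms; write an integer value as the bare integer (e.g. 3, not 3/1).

iteration 1: select B,N (d=3, Q=-67); attach at lengths (5/4, 7/4); label the merged cluster BN
  updated: d(BN,C)=13, d(BN,E)=35/2
iteration 2: select BN,C (d=13, Q=-85/2); attach at lengths (37/4, 15/4); label the merged cluster BCN
  updated: d(BCN,E)=33/4
iteration 3: select BCN,E (d=33/4); attach at lengths (33/8, 33/8); label the merged cluster BCEN
final tree: (((B:5/4,N:7/4):37/4,C:15/4):33/8,E:33/8)
total length: 97/4

97/4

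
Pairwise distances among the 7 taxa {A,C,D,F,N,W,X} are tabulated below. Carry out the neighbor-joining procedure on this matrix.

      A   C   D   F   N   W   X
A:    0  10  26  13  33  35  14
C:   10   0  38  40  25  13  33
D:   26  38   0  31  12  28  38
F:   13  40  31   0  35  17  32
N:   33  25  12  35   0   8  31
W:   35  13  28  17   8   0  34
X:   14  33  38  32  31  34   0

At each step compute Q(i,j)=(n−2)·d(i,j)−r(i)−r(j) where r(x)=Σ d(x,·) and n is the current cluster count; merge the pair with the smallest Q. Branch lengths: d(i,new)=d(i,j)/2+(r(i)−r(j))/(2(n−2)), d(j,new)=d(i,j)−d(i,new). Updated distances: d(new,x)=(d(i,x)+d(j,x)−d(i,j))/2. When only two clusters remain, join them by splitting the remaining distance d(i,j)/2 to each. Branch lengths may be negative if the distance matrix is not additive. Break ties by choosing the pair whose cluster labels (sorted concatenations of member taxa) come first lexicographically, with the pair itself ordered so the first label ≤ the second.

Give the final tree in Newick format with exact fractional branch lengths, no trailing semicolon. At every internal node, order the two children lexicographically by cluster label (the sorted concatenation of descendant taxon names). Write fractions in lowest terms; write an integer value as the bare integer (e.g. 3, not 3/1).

(((((A:5/4,X:51/4):47/12,F:139/12):27/4,(D:89/10,N:31/10):17/2):15/4,C:89/8):15/16,W:15/16)

1. join D+N (d=12, Q=-257) ⇒ DN; edges |D|=89/10, |N|=31/10
  updated: d(A,DN)=47/2, d(C,DN)=51/2, d(DN,F)=27, d(DN,W)=12, d(DN,X)=57/2
2. join A+X (d=14, Q=-181) ⇒ AX; edges |A|=5/4, |X|=51/4
  updated: d(AX,C)=29/2, d(AX,DN)=19, d(AX,F)=31/2, d(AX,W)=55/2
3. join AX+F (d=31/2, Q=-259/2) ⇒ AFX; edges |AX|=47/12, |F|=139/12
  updated: d(AFX,C)=39/2, d(AFX,DN)=61/4, d(AFX,W)=29/2
4. join AFX+DN (d=61/4, Q=-143/2) ⇒ ADFNX; edges |AFX|=27/4, |DN|=17/2
  updated: d(ADFNX,C)=119/8, d(ADFNX,W)=45/8
5. join ADFNX+C (d=119/8, Q=-67/2) ⇒ ACDFNX; edges |ADFNX|=15/4, |C|=89/8
  updated: d(ACDFNX,W)=15/8
6. join ACDFNX+W (d=15/8) ⇒ ACDFNWX; edges |ACDFNX|=15/16, |W|=15/16
final tree: (((((A:5/4,X:51/4):47/12,F:139/12):27/4,(D:89/10,N:31/10):17/2):15/4,C:89/8):15/16,W:15/16)
total length: 147/2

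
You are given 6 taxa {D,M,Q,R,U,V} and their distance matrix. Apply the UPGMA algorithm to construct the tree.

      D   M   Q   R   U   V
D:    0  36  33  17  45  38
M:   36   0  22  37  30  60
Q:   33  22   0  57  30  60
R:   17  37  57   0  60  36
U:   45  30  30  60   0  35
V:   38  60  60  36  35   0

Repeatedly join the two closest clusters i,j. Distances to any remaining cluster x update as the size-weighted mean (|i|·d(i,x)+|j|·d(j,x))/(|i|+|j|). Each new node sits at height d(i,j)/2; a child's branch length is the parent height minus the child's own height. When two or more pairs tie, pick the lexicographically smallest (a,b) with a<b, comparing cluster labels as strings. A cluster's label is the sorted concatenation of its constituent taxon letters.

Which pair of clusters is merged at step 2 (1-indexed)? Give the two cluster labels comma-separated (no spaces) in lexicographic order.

1. join D+R (d=17) ⇒ DR; edges |D|=17/2, |R|=17/2
  updated: d(DR,M)=73/2, d(DR,Q)=45, d(DR,U)=105/2, d(DR,V)=37
2. join M+Q (d=22) ⇒ MQ; edges |M|=11, |Q|=11
  updated: d(DR,MQ)=163/4, d(MQ,U)=30, d(MQ,V)=60
3. join MQ+U (d=30) ⇒ MQU; edges |MQ|=4, |U|=15
  updated: d(DR,MQU)=134/3, d(MQU,V)=155/3
4. join DR+V (d=37) ⇒ DRV; edges |DR|=10, |V|=37/2
  updated: d(DRV,MQU)=47
5. join DRV+MQU (d=47) ⇒ DMQRUV; edges |DRV|=5, |MQU|=17/2
final tree: (((D:17/2,R:17/2):10,V:37/2):5,((M:11,Q:11):4,U:15):17/2)
total length: 100

M,Q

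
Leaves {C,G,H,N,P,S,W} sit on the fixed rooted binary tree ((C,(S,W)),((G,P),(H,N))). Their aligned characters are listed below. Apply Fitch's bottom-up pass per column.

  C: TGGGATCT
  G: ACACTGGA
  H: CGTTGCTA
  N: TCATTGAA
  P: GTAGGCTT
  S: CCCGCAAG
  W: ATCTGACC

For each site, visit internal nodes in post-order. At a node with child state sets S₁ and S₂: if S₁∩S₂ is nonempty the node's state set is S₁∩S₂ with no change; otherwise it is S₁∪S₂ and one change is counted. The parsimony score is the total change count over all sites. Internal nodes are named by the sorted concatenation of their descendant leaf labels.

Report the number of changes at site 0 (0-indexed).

5

[col 0] SW: children S:{C}, W:{A} ∪→ {A,C}; cost 1
[col 0] CSW: children C:{T}, SW:{A,C} ∪→ {A,C,T}; cost 1
[col 0] GP: children G:{A}, P:{G} ∪→ {A,G}; cost 1
[col 0] HN: children H:{C}, N:{T} ∪→ {C,T}; cost 1
[col 0] GHNP: children GP:{A,G}, HN:{C,T} ∪→ {A,C,G,T}; cost 1
[col 0] CGHNPSW: children CSW:{A,C,T}, GHNP:{A,C,G,T} ∩→ {A,C,T}; cost 0
[col 1] SW: children S:{C}, W:{T} ∪→ {C,T}; cost 1
[col 1] CSW: children C:{G}, SW:{C,T} ∪→ {C,G,T}; cost 1
[col 1] GP: children G:{C}, P:{T} ∪→ {C,T}; cost 1
[col 1] HN: children H:{G}, N:{C} ∪→ {C,G}; cost 1
[col 1] GHNP: children GP:{C,T}, HN:{C,G} ∩→ {C}; cost 0
[col 1] CGHNPSW: children CSW:{C,G,T}, GHNP:{C} ∩→ {C}; cost 0
[col 2] SW: children S:{C}, W:{C} ∩→ {C}; cost 0
[col 2] CSW: children C:{G}, SW:{C} ∪→ {C,G}; cost 1
[col 2] GP: children G:{A}, P:{A} ∩→ {A}; cost 0
[col 2] HN: children H:{T}, N:{A} ∪→ {A,T}; cost 1
[col 2] GHNP: children GP:{A}, HN:{A,T} ∩→ {A}; cost 0
[col 2] CGHNPSW: children CSW:{C,G}, GHNP:{A} ∪→ {A,C,G}; cost 1
[col 3] SW: children S:{G}, W:{T} ∪→ {G,T}; cost 1
[col 3] CSW: children C:{G}, SW:{G,T} ∩→ {G}; cost 0
[col 3] GP: children G:{C}, P:{G} ∪→ {C,G}; cost 1
[col 3] HN: children H:{T}, N:{T} ∩→ {T}; cost 0
[col 3] GHNP: children GP:{C,G}, HN:{T} ∪→ {C,G,T}; cost 1
[col 3] CGHNPSW: children CSW:{G}, GHNP:{C,G,T} ∩→ {G}; cost 0
[col 4] SW: children S:{C}, W:{G} ∪→ {C,G}; cost 1
[col 4] CSW: children C:{A}, SW:{C,G} ∪→ {A,C,G}; cost 1
[col 4] GP: children G:{T}, P:{G} ∪→ {G,T}; cost 1
[col 4] HN: children H:{G}, N:{T} ∪→ {G,T}; cost 1
[col 4] GHNP: children GP:{G,T}, HN:{G,T} ∩→ {G,T}; cost 0
[col 4] CGHNPSW: children CSW:{A,C,G}, GHNP:{G,T} ∩→ {G}; cost 0
[col 5] SW: children S:{A}, W:{A} ∩→ {A}; cost 0
[col 5] CSW: children C:{T}, SW:{A} ∪→ {A,T}; cost 1
[col 5] GP: children G:{G}, P:{C} ∪→ {C,G}; cost 1
[col 5] HN: children H:{C}, N:{G} ∪→ {C,G}; cost 1
[col 5] GHNP: children GP:{C,G}, HN:{C,G} ∩→ {C,G}; cost 0
[col 5] CGHNPSW: children CSW:{A,T}, GHNP:{C,G} ∪→ {A,C,G,T}; cost 1
[col 6] SW: children S:{A}, W:{C} ∪→ {A,C}; cost 1
[col 6] CSW: children C:{C}, SW:{A,C} ∩→ {C}; cost 0
[col 6] GP: children G:{G}, P:{T} ∪→ {G,T}; cost 1
[col 6] HN: children H:{T}, N:{A} ∪→ {A,T}; cost 1
[col 6] GHNP: children GP:{G,T}, HN:{A,T} ∩→ {T}; cost 0
[col 6] CGHNPSW: children CSW:{C}, GHNP:{T} ∪→ {C,T}; cost 1
[col 7] SW: children S:{G}, W:{C} ∪→ {C,G}; cost 1
[col 7] CSW: children C:{T}, SW:{C,G} ∪→ {C,G,T}; cost 1
[col 7] GP: children G:{A}, P:{T} ∪→ {A,T}; cost 1
[col 7] HN: children H:{A}, N:{A} ∩→ {A}; cost 0
[col 7] GHNP: children GP:{A,T}, HN:{A} ∩→ {A}; cost 0
[col 7] CGHNPSW: children CSW:{C,G,T}, GHNP:{A} ∪→ {A,C,G,T}; cost 1
per-site changes: [5, 4, 3, 3, 4, 4, 4, 4]; total = 31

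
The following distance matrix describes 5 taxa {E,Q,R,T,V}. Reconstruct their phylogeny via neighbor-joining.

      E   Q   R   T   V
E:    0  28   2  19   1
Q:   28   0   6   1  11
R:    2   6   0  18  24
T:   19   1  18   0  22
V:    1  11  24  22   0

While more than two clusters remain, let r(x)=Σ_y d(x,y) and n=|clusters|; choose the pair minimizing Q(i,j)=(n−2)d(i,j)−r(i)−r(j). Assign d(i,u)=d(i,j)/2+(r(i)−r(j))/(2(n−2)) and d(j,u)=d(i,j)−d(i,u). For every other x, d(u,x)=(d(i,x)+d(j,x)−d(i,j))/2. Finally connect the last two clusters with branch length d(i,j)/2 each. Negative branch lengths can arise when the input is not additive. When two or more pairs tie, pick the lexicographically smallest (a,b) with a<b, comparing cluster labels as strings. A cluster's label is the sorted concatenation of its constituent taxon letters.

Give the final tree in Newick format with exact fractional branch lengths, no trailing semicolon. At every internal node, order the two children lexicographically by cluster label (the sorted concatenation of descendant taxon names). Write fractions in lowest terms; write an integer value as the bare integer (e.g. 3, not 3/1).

iteration 1: select E,V (d=1, Q=-105); attach at lengths (-5/6, 11/6); label the merged cluster EV
  updated: d(EV,Q)=19, d(EV,R)=25/2, d(EV,T)=20
iteration 2: select EV,R (d=25/2, Q=-63); attach at lengths (10, 5/2); label the merged cluster ERV
  updated: d(ERV,Q)=25/4, d(ERV,T)=51/4
iteration 3: select ERV,Q (d=25/4, Q=-20); attach at lengths (9, -11/4); label the merged cluster EQRV
  updated: d(EQRV,T)=15/4
iteration 4: select EQRV,T (d=15/4); attach at lengths (15/8, 15/8); label the merged cluster EQRTV
final tree: ((((E:-5/6,V:11/6):10,R:5/2):9,Q:-11/4):15/8,T:15/8)
total length: 47/2

((((E:-5/6,V:11/6):10,R:5/2):9,Q:-11/4):15/8,T:15/8)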